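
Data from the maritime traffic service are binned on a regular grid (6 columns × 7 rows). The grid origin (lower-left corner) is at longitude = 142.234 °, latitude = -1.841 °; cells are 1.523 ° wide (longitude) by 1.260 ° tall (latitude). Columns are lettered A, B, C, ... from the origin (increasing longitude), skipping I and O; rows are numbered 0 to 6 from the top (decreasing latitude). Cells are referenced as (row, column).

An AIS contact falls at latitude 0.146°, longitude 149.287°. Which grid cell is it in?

Column index: ⌊(149.287 − 142.234) / 1.523⌋ = ⌊4.631⌋ = 4 → column E
Row offset from origin: ⌊(0.146 − -1.841) / 1.260⌋ = ⌊1.577⌋ = 1 → row 5 (counted from top)

(5, E)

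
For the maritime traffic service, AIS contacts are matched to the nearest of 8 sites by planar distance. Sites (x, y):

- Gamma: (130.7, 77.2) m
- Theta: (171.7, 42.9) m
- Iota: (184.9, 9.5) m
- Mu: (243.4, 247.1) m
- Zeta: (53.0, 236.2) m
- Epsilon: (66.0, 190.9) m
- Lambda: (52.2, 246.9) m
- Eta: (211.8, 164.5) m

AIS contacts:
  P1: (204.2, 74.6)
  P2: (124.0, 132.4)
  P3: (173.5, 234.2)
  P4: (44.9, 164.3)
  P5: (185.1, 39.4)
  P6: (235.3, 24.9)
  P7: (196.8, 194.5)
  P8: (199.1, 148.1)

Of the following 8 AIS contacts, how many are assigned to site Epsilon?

1

P1 → Theta
P2 → Gamma
P3 → Mu
P4 → Epsilon
P5 → Theta
P6 → Iota
P7 → Eta
P8 → Eta
1 of the 8 goes to Epsilon.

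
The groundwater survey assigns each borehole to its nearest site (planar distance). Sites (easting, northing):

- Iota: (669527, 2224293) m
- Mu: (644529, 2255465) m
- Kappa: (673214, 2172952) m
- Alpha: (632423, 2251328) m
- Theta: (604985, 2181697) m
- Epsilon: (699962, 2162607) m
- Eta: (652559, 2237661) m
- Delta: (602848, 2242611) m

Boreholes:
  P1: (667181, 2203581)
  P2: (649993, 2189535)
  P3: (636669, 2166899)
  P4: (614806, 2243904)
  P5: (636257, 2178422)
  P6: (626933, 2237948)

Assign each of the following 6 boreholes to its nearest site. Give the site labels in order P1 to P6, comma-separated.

Iota, Kappa, Theta, Delta, Theta, Alpha

P1 → Iota (d²=434490660.00)
P2 → Kappa (d²=814210730.00)
P3 → Theta (d²=1222856660.00)
P4 → Delta (d²=144665613.00)
P5 → Theta (d²=988663609.00)
P6 → Alpha (d²=209164500.00)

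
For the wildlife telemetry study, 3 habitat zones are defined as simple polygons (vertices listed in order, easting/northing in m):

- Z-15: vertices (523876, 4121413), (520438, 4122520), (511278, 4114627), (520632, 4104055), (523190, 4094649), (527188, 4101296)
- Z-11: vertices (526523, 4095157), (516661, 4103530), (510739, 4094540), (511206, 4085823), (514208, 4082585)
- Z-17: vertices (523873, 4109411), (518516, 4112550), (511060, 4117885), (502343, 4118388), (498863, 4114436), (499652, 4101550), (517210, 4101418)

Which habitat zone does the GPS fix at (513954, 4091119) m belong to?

Cast a ray rightward from (513954, 4091119). For each polygon, the edges (by vertex number in listed order) whose endpoints lie on opposite sides of northing = 4091119, where each meets that height, and whether that is right or left of the point:
Z-15: no edge straddles that height → 0 crossings.
Z-11: 3–4 at easting≈510922.3 (left), 5–1 at easting≈522567.5 (right) → 1 crossing.
Z-17: no edge straddles that height → 0 crossings.
Only Z-11 has an odd count, so the point is inside Z-11.

Z-11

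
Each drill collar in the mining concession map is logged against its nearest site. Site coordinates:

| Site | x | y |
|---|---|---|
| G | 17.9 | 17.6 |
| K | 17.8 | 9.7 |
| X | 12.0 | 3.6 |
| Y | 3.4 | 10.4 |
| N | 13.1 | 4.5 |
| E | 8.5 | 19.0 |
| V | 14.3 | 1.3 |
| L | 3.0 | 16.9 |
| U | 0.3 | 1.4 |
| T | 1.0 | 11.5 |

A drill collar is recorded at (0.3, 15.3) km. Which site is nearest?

L

Squared distances to each site:
G: 315.050; K: 337.610; X: 273.780; Y: 33.620; N: 280.480; E: 80.930; V: 392.000; L: 9.850; U: 193.210; T: 14.930.
Minimum at L.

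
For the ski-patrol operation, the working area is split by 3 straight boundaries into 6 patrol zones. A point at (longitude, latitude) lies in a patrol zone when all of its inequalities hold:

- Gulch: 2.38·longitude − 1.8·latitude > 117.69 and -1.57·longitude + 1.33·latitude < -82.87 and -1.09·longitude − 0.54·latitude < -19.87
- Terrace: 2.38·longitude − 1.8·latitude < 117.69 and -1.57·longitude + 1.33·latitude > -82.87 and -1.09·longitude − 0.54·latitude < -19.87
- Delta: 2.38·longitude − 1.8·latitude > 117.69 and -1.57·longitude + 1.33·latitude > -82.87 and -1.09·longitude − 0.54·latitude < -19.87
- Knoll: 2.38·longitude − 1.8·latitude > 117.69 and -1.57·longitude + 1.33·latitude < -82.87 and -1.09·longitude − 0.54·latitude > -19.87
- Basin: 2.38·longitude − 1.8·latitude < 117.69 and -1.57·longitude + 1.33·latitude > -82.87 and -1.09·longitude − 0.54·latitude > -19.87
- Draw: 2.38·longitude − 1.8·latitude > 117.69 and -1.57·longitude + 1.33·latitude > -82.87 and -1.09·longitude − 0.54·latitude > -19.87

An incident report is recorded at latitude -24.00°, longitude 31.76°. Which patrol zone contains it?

2.38·31.76 − 1.8·-24.00 = 118.789, which is > 117.69
-1.57·31.76 + 1.33·-24.00 = -81.783, which is > -82.87
-1.09·31.76 − 0.54·-24.00 = -21.658, which is < -19.87
This sign pattern matches Delta.

Delta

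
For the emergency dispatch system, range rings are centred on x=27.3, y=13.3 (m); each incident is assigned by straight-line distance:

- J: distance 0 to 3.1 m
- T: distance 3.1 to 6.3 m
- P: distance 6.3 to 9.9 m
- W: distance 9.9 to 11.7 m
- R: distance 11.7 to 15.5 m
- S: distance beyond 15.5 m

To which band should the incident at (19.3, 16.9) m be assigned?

Distance = √((19.3−27.3)² + (16.9−13.3)²) = √(64.000 + 12.960) = 8.773 m.
6.3 ≤ 8.773 < 9.9 → P.

P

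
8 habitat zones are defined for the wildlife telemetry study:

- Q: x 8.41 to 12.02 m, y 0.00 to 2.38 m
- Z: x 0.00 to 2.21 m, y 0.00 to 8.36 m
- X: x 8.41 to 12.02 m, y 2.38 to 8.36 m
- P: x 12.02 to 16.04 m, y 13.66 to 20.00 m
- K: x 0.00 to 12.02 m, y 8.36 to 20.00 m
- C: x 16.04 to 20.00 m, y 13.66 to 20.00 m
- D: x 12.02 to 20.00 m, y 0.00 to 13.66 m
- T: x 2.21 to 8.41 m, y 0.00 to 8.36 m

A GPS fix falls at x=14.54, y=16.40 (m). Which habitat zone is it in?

The point has x = 14.54 and y = 16.40.
Only P satisfies 12.02 ≤ x ≤ 16.04 and 13.66 ≤ y ≤ 20.00.

P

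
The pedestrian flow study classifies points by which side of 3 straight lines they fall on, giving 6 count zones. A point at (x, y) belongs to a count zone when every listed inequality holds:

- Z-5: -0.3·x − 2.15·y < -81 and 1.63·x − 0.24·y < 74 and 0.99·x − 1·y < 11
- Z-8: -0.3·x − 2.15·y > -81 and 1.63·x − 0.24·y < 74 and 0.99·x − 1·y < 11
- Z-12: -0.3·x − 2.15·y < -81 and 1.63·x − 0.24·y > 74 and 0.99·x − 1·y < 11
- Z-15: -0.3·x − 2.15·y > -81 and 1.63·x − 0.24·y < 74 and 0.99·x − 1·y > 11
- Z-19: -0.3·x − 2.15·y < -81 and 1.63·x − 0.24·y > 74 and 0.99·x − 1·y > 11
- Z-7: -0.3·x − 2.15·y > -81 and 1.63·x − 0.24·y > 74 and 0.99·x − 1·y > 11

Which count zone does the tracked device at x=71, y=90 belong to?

Z-12

-0.3·71 − 2.15·90 = -214.800, which is < -81
1.63·71 − 0.24·90 = 94.130, which is > 74
0.99·71 − 1·90 = -19.710, which is < 11
This sign pattern matches Z-12.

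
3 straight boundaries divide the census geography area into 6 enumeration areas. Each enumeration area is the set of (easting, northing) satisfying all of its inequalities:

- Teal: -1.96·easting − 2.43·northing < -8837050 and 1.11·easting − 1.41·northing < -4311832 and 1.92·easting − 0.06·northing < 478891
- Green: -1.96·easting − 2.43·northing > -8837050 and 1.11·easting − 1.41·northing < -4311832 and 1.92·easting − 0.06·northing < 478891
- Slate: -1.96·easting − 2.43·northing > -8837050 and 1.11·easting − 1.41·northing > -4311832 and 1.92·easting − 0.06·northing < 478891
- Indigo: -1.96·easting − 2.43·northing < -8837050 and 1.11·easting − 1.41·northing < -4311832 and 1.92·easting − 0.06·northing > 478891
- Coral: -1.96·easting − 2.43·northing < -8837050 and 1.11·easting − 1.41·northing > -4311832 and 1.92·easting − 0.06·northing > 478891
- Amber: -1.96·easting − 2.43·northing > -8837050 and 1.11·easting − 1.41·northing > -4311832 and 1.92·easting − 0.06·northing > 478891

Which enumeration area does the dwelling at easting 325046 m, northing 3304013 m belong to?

-1.96·325046 − 2.43·3304013 = -8665841.750, which is > -8837050
1.11·325046 − 1.41·3304013 = -4297857.270, which is > -4311832
1.92·325046 − 0.06·3304013 = 425847.540, which is < 478891
This sign pattern matches Slate.

Slate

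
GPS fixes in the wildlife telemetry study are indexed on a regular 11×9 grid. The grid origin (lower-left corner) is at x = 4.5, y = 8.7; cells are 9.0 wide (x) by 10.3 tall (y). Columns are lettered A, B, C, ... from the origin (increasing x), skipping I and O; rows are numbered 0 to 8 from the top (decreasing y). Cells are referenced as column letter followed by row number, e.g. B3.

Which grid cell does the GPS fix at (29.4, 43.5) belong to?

C5

Column index: ⌊(29.4 − 4.5) / 9.0⌋ = ⌊2.767⌋ = 2 → column C
Row offset from origin: ⌊(43.5 − 8.7) / 10.3⌋ = ⌊3.379⌋ = 3 → row 5 (counted from top)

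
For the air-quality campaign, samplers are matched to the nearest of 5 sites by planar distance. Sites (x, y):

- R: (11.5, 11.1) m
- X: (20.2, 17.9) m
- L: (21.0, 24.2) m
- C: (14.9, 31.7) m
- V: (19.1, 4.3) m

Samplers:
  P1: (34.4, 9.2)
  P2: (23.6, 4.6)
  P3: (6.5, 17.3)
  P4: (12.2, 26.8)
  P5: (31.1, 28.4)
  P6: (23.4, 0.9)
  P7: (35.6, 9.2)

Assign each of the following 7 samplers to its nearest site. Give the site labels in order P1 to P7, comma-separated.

V, V, R, C, L, V, V

P1 → V (d²=258.10)
P2 → V (d²=20.34)
P3 → R (d²=63.44)
P4 → C (d²=31.30)
P5 → L (d²=119.65)
P6 → V (d²=30.05)
P7 → V (d²=296.26)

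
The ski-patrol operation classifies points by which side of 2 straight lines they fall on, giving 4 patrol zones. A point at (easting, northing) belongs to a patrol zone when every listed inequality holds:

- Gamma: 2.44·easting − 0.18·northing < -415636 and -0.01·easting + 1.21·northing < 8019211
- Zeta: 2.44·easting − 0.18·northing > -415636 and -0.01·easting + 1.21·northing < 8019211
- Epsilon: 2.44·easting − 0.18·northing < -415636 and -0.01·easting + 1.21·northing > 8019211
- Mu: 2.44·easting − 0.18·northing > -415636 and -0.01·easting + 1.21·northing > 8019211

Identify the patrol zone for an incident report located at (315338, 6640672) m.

2.44·315338 − 0.18·6640672 = -425896.240, which is < -415636
-0.01·315338 + 1.21·6640672 = 8032059.740, which is > 8019211
This sign pattern matches Epsilon.

Epsilon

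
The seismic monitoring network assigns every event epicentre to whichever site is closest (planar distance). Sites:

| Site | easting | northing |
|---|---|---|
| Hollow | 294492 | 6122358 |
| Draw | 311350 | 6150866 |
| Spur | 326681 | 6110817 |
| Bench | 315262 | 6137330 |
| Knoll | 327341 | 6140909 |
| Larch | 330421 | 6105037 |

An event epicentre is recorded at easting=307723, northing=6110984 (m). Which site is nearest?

Hollow

Squared distances to each site:
Hollow: 304427237.000; Draw: 1603729053.000; Spur: 359433653.000; Bench: 750948237.000; Knoll: 1280371549.000; Larch: 550566013.000.
Minimum at Hollow.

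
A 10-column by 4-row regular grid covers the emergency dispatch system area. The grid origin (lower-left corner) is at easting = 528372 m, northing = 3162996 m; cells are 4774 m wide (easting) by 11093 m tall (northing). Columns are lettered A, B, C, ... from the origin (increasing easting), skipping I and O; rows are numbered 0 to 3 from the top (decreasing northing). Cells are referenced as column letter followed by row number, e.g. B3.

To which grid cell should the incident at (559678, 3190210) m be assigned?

Column index: ⌊(559678 − 528372) / 4774⌋ = ⌊6.558⌋ = 6 → column G
Row offset from origin: ⌊(3190210 − 3162996) / 11093⌋ = ⌊2.453⌋ = 2 → row 1 (counted from top)

G1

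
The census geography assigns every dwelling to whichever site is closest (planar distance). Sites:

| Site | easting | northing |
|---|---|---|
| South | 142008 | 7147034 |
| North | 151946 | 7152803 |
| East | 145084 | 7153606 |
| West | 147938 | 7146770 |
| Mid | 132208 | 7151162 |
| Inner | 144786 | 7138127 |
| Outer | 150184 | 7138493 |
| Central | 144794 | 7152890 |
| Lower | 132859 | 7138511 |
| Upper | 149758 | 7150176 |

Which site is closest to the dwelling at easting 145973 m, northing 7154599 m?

Squared distances to each site:
South: 72950450.000; North: 38902345.000; East: 1776370.000; West: 65154466.000; Mid: 201288194.000; Inner: 272735753.000; Outer: 277135757.000; Central: 4310722.000; Lower: 430800740.000; Upper: 33889154.000.
Minimum at East.

East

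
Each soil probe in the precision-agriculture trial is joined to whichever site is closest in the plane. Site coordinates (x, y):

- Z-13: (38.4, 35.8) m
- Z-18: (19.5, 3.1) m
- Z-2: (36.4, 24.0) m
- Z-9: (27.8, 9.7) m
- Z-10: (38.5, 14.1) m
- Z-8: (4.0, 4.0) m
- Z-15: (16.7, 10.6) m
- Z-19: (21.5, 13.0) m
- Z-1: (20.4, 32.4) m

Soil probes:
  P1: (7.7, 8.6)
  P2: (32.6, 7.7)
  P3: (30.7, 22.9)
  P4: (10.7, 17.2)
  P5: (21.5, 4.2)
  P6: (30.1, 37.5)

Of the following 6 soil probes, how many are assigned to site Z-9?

P1 → Z-8
P2 → Z-9
P3 → Z-2
P4 → Z-15
P5 → Z-18
P6 → Z-13
1 of the 6 goes to Z-9.

1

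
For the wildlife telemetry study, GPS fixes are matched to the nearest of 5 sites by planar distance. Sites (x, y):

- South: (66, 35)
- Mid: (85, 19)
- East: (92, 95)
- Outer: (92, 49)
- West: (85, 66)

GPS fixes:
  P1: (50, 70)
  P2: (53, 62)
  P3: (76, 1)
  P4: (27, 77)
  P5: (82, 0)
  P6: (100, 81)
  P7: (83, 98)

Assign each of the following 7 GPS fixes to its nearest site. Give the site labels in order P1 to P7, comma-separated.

P1 → West (d²=1241.00)
P2 → South (d²=898.00)
P3 → Mid (d²=405.00)
P4 → South (d²=3285.00)
P5 → Mid (d²=370.00)
P6 → East (d²=260.00)
P7 → East (d²=90.00)

West, South, Mid, South, Mid, East, East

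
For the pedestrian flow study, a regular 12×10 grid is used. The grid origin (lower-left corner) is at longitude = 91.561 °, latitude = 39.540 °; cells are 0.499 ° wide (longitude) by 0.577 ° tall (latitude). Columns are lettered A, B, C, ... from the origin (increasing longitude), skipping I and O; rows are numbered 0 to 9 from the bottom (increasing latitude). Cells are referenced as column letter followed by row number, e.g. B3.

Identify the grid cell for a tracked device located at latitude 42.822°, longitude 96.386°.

K5

Column index: ⌊(96.386 − 91.561) / 0.499⌋ = ⌊9.669⌋ = 9 → column K
Row offset from origin: ⌊(42.822 − 39.540) / 0.577⌋ = ⌊5.688⌋ = 5 → row 5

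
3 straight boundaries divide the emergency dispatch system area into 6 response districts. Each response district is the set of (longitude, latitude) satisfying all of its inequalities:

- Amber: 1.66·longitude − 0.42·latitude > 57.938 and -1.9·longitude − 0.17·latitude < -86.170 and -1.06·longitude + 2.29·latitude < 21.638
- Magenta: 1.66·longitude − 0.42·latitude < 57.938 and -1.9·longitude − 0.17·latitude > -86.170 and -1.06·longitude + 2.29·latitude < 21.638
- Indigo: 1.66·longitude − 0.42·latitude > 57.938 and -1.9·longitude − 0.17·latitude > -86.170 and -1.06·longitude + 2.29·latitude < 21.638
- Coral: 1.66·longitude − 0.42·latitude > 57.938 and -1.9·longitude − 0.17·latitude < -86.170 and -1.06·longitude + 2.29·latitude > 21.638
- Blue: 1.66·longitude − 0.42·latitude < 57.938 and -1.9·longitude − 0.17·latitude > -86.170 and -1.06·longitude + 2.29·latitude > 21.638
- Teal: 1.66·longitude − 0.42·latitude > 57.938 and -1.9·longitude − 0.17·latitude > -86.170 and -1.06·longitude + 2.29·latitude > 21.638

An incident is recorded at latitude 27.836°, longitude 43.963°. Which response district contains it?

1.66·43.963 − 0.42·27.836 = 61.287, which is > 57.938
-1.9·43.963 − 0.17·27.836 = -88.262, which is < -86.170
-1.06·43.963 + 2.29·27.836 = 17.144, which is < 21.638
This sign pattern matches Amber.

Amber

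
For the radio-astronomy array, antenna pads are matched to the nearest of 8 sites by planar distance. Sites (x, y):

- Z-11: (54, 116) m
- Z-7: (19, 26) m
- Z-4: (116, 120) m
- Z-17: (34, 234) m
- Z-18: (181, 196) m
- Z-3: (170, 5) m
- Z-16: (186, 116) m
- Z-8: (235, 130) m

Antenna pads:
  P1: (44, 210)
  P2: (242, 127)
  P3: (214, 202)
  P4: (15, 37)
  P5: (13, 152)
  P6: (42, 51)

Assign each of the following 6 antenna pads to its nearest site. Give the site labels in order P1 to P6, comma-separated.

P1 → Z-17 (d²=676.00)
P2 → Z-8 (d²=58.00)
P3 → Z-18 (d²=1125.00)
P4 → Z-7 (d²=137.00)
P5 → Z-11 (d²=2977.00)
P6 → Z-7 (d²=1154.00)

Z-17, Z-8, Z-18, Z-7, Z-11, Z-7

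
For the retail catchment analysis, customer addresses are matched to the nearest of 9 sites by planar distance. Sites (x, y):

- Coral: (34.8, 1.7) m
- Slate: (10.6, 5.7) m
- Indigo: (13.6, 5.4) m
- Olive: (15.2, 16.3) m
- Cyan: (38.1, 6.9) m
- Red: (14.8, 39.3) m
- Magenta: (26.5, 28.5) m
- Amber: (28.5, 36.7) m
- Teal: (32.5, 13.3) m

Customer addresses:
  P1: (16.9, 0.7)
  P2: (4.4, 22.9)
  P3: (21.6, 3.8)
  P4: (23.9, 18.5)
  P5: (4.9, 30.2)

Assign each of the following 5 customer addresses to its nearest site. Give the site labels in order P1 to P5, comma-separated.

Indigo, Olive, Indigo, Olive, Red

P1 → Indigo (d²=32.98)
P2 → Olive (d²=160.20)
P3 → Indigo (d²=66.56)
P4 → Olive (d²=80.53)
P5 → Red (d²=180.82)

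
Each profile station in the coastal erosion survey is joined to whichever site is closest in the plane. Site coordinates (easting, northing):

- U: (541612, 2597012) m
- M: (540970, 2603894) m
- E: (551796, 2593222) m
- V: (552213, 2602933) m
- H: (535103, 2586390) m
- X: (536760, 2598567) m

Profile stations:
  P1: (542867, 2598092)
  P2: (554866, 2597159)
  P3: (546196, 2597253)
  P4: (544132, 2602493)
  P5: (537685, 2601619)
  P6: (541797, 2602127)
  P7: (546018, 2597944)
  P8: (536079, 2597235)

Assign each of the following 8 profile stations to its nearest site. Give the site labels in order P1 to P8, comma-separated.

P1 → U (d²=2741425.00)
P2 → E (d²=24924869.00)
P3 → U (d²=21071137.00)
P4 → M (d²=11961045.00)
P5 → X (d²=10170329.00)
P6 → M (d²=3806218.00)
P7 → U (d²=20281460.00)
P8 → X (d²=2237985.00)

U, E, U, M, X, M, U, X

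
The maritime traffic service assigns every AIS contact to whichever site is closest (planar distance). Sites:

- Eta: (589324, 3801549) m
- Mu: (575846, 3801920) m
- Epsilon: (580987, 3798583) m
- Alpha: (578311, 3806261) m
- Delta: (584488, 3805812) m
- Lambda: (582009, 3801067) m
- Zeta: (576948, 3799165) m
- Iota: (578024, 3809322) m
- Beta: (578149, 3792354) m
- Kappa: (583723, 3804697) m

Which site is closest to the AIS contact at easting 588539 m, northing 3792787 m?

Eta

Squared distances to each site:
Eta: 77388869.000; Mu: 244523938.000; Epsilon: 90626320.000; Alpha: 286160660.000; Delta: 186061226.000; Lambda: 111199300.000; Zeta: 175030165.000; Iota: 383971450.000; Beta: 108139589.000; Kappa: 165041956.000.
Minimum at Eta.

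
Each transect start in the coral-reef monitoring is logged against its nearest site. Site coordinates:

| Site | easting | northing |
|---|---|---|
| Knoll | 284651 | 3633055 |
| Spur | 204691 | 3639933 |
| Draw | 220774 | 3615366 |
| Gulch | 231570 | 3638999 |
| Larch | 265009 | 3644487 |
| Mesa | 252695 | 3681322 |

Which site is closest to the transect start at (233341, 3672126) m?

Mesa

Squared distances to each site:
Knoll: 4159259141.000; Spur: 1857211749.000; Draw: 3379627089.000; Gulch: 1100534570.000; Larch: 1766776545.000; Mesa: 459143732.000.
Minimum at Mesa.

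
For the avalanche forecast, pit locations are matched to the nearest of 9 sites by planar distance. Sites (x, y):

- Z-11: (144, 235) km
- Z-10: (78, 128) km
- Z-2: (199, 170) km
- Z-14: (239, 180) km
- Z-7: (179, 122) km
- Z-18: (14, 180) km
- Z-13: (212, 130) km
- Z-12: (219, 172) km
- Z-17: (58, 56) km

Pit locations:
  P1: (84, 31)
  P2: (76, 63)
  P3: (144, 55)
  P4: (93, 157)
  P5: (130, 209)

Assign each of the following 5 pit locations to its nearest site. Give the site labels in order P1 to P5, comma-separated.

Z-17, Z-17, Z-7, Z-10, Z-11

P1 → Z-17 (d²=1301.00)
P2 → Z-17 (d²=373.00)
P3 → Z-7 (d²=5714.00)
P4 → Z-10 (d²=1066.00)
P5 → Z-11 (d²=872.00)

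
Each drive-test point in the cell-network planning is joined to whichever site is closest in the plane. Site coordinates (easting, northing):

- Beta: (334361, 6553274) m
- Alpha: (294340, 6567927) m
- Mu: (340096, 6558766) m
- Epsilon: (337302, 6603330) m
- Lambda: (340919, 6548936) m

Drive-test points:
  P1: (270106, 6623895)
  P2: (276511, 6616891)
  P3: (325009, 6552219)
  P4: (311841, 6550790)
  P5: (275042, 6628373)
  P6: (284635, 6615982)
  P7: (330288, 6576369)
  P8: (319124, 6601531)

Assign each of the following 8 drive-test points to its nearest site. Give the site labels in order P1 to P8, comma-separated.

Alpha, Alpha, Beta, Beta, Alpha, Alpha, Mu, Epsilon

P1 → Alpha (d²=3719703780.00)
P2 → Alpha (d²=2715346537.00)
P3 → Beta (d²=88572929.00)
P4 → Beta (d²=513320656.00)
P5 → Alpha (d²=4026131720.00)
P6 → Alpha (d²=2403470050.00)
P7 → Mu (d²=406062473.00)
P8 → Epsilon (d²=333676085.00)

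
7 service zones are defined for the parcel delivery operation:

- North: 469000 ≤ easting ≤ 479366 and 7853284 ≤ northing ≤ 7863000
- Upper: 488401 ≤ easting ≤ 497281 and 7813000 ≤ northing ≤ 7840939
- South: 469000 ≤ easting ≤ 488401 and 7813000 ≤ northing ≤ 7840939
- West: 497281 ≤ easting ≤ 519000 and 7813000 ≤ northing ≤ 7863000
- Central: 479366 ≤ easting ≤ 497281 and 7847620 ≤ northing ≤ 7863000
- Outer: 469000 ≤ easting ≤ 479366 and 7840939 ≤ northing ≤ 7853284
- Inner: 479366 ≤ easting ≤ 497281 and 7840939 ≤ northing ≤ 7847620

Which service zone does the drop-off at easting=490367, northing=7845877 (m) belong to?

Inner

The point has easting = 490367 and northing = 7845877.
Only Inner satisfies 479366 ≤ easting ≤ 497281 and 7840939 ≤ northing ≤ 7847620.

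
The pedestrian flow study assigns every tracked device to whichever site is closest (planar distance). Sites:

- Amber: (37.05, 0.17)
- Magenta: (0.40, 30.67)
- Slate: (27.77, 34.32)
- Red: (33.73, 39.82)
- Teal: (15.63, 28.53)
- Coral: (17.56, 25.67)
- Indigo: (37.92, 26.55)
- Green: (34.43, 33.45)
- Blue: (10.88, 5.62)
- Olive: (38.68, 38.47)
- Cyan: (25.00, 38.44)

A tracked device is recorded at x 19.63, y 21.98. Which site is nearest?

Squared distances to each site:
Amber: 779.132; Magenta: 445.309; Slate: 218.535; Red: 517.076; Teal: 58.902; Coral: 17.901; Indigo: 355.409; Green: 350.601; Blue: 344.212; Olive: 634.823; Cyan: 299.768.
Minimum at Coral.

Coral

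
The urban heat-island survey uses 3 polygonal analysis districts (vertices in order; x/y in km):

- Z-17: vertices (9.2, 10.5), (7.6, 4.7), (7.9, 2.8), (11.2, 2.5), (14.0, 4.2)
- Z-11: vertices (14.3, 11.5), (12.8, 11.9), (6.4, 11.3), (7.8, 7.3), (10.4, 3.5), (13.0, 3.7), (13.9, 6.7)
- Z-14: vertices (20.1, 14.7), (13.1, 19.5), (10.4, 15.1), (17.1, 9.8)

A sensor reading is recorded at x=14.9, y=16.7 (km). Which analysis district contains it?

Z-14

Cast a ray rightward from (14.9, 16.7). For each polygon, the edges (by vertex number in listed order) whose endpoints lie on opposite sides of y = 16.7, where each meets that height, and whether that is right or left of the point:
Z-17: no edge straddles that height → 0 crossings.
Z-11: no edge straddles that height → 0 crossings.
Z-14: 1–2 at x≈17.18 (right), 2–3 at x≈11.38 (left) → 1 crossing.
Only Z-14 has an odd count, so the point is inside Z-14.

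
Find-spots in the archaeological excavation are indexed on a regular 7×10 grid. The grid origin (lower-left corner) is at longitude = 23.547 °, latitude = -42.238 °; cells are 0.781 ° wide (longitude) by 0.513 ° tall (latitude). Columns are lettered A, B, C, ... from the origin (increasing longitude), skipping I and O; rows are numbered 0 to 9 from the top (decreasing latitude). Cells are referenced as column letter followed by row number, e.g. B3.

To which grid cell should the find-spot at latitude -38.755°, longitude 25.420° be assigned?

Column index: ⌊(25.420 − 23.547) / 0.781⌋ = ⌊2.398⌋ = 2 → column C
Row offset from origin: ⌊(-38.755 − -42.238) / 0.513⌋ = ⌊6.789⌋ = 6 → row 3 (counted from top)

C3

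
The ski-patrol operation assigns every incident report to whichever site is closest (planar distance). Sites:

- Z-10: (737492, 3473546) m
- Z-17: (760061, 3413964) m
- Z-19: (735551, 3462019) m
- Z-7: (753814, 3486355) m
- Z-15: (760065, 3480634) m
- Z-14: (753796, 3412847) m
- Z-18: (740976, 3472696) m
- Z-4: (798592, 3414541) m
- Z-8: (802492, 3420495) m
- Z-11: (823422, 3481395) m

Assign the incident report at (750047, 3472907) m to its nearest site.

Z-18

Squared distances to each site:
Z-10: 158036346.000; Z-17: 3574557445.000; Z-19: 328682560.000; Z-7: 195038993.000; Z-15: 160066853.000; Z-14: 3621258601.000; Z-18: 82327562.000; Z-4: 5763206981.000; Z-8: 5497495769.000; Z-11: 5455936769.000.
Minimum at Z-18.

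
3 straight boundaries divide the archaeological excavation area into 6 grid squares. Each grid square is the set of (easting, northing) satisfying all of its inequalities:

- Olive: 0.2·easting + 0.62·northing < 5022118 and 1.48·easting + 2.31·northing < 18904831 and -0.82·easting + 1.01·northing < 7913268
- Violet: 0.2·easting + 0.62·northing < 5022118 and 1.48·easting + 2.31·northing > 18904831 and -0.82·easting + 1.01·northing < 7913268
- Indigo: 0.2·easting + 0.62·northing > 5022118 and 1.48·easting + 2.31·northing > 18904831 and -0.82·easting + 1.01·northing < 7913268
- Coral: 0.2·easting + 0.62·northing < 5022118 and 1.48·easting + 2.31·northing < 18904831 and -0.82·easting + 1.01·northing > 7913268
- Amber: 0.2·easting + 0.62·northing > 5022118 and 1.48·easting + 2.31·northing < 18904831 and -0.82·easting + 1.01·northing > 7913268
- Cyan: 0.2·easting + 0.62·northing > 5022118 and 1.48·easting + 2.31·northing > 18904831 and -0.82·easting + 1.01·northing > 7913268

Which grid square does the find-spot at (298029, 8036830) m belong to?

Indigo

0.2·298029 + 0.62·8036830 = 5042440.400, which is > 5022118
1.48·298029 + 2.31·8036830 = 19006160.220, which is > 18904831
-0.82·298029 + 1.01·8036830 = 7872814.520, which is < 7913268
This sign pattern matches Indigo.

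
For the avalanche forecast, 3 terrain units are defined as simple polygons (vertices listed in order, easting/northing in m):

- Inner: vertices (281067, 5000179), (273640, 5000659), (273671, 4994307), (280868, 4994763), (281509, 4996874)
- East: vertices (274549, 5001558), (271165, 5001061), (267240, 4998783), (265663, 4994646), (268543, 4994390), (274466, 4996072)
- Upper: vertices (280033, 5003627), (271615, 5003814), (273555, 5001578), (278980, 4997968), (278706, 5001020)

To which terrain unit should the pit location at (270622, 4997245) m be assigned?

Cast a ray rightward from (270622, 4997245). For each polygon, the edges (by vertex number in listed order) whose endpoints lie on opposite sides of northing = 4997245, where each meets that height, and whether that is right or left of the point:
Inner: 2–3 at easting≈273656.7 (right), 5–1 at easting≈281459.4 (right) → 2 crossings.
East: 3–4 at easting≈266653.7 (left), 6–1 at easting≈274483.7 (right) → 1 crossing.
Upper: no edge straddles that height → 0 crossings.
Only East has an odd count, so the point is inside East.

East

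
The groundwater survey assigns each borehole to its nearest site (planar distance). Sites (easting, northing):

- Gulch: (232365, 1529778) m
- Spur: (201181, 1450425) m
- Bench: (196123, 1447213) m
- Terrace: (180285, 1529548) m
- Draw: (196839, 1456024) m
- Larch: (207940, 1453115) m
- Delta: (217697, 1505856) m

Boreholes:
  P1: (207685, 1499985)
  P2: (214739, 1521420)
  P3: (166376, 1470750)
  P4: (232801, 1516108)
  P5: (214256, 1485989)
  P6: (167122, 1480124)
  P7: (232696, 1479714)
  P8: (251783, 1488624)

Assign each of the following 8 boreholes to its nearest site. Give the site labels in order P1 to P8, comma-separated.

Delta, Delta, Draw, Gulch, Delta, Draw, Delta, Delta

P1 → Delta (d²=134708785.00)
P2 → Delta (d²=250987860.00)
P3 → Draw (d²=1144849445.00)
P4 → Gulch (d²=187058996.00)
P5 → Delta (d²=406538170.00)
P6 → Draw (d²=1463910089.00)
P7 → Delta (d²=908374165.00)
P8 → Delta (d²=1458797220.00)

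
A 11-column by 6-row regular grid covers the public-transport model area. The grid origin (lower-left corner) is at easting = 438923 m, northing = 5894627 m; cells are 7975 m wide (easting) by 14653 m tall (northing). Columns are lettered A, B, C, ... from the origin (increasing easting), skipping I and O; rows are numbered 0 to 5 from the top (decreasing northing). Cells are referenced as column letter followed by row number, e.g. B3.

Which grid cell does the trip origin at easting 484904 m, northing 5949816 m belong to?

F2

Column index: ⌊(484904 − 438923) / 7975⌋ = ⌊5.766⌋ = 5 → column F
Row offset from origin: ⌊(5949816 − 5894627) / 14653⌋ = ⌊3.766⌋ = 3 → row 2 (counted from top)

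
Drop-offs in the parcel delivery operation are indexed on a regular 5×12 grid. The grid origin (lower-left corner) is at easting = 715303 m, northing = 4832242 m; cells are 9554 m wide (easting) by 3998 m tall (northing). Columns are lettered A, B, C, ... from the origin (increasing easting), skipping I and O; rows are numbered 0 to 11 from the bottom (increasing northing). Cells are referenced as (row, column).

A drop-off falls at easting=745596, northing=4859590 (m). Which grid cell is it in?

Column index: ⌊(745596 − 715303) / 9554⌋ = ⌊3.171⌋ = 3 → column D
Row offset from origin: ⌊(4859590 − 4832242) / 3998⌋ = ⌊6.840⌋ = 6 → row 6

(6, D)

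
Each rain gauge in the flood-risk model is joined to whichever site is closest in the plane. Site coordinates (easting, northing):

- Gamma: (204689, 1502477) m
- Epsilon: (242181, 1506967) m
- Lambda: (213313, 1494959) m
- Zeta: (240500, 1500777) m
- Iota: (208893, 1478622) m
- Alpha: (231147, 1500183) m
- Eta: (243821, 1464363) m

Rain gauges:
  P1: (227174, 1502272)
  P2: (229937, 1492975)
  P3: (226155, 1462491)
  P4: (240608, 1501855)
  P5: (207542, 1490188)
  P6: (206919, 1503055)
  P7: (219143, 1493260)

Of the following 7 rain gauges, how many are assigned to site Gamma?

P1 → Alpha
P2 → Alpha
P3 → Eta
P4 → Zeta
P5 → Lambda
P6 → Gamma
P7 → Lambda
1 of the 7 goes to Gamma.

1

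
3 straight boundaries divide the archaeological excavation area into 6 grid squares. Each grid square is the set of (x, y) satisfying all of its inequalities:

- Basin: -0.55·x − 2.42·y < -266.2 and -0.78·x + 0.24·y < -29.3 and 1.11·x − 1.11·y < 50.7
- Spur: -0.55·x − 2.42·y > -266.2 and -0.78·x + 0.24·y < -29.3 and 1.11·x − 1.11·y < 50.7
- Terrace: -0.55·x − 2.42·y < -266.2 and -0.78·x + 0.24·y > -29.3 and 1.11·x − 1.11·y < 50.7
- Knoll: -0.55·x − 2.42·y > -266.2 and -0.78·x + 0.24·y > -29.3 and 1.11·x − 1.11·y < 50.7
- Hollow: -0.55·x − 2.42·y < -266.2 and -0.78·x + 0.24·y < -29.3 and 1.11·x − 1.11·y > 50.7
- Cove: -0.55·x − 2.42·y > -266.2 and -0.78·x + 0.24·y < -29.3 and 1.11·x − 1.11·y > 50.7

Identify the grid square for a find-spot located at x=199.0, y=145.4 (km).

-0.55·199.0 − 2.42·145.4 = -461.318, which is < -266.2
-0.78·199.0 + 0.24·145.4 = -120.324, which is < -29.3
1.11·199.0 − 1.11·145.4 = 59.496, which is > 50.7
This sign pattern matches Hollow.

Hollow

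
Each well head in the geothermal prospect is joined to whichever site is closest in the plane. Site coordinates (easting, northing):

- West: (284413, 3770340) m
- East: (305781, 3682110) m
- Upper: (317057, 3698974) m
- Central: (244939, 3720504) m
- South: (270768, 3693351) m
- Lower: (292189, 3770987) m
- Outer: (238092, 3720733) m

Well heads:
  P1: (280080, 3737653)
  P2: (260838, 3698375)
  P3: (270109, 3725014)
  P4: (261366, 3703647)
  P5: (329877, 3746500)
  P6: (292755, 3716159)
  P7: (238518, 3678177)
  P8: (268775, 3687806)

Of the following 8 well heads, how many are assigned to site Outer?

0

P1 → West
P2 → South
P3 → Central
P4 → South
P5 → Lower
P6 → Upper
P7 → South
P8 → South
0 of the 8 go to Outer.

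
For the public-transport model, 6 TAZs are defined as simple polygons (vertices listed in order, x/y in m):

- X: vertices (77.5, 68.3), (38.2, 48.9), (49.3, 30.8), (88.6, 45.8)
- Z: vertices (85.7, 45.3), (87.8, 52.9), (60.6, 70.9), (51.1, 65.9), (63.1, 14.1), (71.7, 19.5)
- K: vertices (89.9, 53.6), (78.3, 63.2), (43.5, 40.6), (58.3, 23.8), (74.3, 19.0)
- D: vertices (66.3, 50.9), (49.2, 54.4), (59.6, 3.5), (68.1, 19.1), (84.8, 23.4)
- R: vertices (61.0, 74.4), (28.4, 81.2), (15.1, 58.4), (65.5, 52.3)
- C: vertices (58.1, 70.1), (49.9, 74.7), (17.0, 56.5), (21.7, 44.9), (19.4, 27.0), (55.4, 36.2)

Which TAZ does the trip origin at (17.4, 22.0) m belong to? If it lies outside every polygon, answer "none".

none

Cast a ray rightward from (17.4, 22.0). For each polygon, the edges (by vertex number in listed order) whose endpoints lie on opposite sides of y = 22.0, where each meets that height, and whether that is right or left of the point:
X: no edge straddles that height → 0 crossings.
Z: 4–5 at x≈61.27 (right), 6–1 at x≈73.06 (right) → 2 crossings.
K: 4–5 at x≈64.30 (right), 5–1 at x≈75.65 (right) → 2 crossings.
D: 2–3 at x≈55.82 (right), 4–5 at x≈79.36 (right) → 2 crossings.
R: no edge straddles that height → 0 crossings.
C: no edge straddles that height → 0 crossings.
All counts are even, so the point lies outside every listed polygon.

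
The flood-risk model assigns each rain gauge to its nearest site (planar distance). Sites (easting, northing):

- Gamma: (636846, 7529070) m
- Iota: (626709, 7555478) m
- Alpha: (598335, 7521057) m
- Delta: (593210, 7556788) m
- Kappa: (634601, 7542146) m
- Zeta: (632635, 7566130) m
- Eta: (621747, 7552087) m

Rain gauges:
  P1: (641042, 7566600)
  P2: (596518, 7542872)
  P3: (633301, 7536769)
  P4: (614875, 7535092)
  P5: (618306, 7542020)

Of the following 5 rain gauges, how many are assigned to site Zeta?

1

P1 → Zeta
P2 → Delta
P3 → Kappa
P4 → Eta
P5 → Eta
1 of the 5 goes to Zeta.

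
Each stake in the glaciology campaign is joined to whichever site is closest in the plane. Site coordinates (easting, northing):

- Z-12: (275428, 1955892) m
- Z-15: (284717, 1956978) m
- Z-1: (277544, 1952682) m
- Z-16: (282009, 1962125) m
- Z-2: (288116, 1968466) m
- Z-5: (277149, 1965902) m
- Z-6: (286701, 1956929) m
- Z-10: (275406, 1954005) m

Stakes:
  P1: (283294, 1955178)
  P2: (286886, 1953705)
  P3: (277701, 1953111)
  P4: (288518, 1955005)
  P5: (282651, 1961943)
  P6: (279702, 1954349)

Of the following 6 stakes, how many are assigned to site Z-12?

0

P1 → Z-15
P2 → Z-6
P3 → Z-1
P4 → Z-6
P5 → Z-16
P6 → Z-1
0 of the 6 go to Z-12.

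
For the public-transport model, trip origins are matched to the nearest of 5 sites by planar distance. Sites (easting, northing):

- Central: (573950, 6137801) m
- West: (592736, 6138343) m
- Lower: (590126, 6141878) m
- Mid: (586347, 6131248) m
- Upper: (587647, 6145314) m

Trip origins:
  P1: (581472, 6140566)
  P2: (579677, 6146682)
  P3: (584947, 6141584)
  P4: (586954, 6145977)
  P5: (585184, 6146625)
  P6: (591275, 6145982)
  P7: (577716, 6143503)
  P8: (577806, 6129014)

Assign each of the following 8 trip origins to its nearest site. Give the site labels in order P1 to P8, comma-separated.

P1 → Upper (d²=60674129.00)
P2 → Upper (d²=65392324.00)
P3 → Upper (d²=21202900.00)
P4 → Upper (d²=919818.00)
P5 → Upper (d²=7785090.00)
P6 → Upper (d²=13608608.00)
P7 → Central (d²=46695560.00)
P8 → Mid (d²=77939437.00)

Upper, Upper, Upper, Upper, Upper, Upper, Central, Mid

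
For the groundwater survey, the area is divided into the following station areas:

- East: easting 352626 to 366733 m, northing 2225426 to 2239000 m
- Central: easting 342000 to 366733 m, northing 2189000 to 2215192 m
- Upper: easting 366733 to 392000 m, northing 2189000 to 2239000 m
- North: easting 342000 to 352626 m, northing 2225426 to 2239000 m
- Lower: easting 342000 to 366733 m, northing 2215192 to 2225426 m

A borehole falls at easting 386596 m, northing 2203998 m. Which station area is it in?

The point has easting = 386596 and northing = 2203998.
Only Upper satisfies 366733 ≤ easting ≤ 392000 and 2189000 ≤ northing ≤ 2239000.

Upper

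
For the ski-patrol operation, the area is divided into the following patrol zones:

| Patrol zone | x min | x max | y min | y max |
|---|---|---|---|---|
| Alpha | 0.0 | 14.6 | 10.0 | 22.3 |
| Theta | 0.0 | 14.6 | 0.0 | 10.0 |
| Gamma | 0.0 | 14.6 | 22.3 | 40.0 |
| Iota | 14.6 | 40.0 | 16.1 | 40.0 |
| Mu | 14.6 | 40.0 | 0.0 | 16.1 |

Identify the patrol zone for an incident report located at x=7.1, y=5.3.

The point has x = 7.1 and y = 5.3.
Only Theta satisfies 0.0 ≤ x ≤ 14.6 and 0.0 ≤ y ≤ 10.0.

Theta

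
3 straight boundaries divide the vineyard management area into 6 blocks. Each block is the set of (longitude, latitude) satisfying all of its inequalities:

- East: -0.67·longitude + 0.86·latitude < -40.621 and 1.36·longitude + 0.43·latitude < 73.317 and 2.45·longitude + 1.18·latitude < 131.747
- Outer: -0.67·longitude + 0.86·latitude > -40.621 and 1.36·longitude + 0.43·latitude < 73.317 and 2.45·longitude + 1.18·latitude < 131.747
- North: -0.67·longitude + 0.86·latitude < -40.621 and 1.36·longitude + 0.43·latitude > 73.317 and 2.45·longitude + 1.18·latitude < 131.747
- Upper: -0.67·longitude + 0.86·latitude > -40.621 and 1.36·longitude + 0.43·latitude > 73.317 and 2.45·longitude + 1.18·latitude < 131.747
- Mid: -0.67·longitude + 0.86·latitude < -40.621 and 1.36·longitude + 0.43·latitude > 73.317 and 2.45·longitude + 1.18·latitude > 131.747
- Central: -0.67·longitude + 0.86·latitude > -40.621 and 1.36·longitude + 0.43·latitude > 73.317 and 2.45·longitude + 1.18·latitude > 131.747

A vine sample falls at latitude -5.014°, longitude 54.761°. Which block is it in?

East

-0.67·54.761 + 0.86·-5.014 = -41.002, which is < -40.621
1.36·54.761 + 0.43·-5.014 = 72.319, which is < 73.317
2.45·54.761 + 1.18·-5.014 = 128.248, which is < 131.747
This sign pattern matches East.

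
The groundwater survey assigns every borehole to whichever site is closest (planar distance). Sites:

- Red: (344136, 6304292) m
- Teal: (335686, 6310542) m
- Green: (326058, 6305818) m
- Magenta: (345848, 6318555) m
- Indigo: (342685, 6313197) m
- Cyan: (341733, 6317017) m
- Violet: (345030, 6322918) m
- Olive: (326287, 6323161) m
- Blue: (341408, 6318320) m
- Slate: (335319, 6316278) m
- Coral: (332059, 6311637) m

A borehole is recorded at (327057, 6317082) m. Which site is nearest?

Olive

Squared distances to each site:
Red: 455276341.000; Teal: 117231241.000; Green: 127875697.000; Magenta: 355271410.000; Indigo: 259327609.000; Cyan: 215389201.000; Violet: 357087625.000; Olive: 37547141.000; Blue: 207483845.000; Slate: 68907060.000; Coral: 54668029.000.
Minimum at Olive.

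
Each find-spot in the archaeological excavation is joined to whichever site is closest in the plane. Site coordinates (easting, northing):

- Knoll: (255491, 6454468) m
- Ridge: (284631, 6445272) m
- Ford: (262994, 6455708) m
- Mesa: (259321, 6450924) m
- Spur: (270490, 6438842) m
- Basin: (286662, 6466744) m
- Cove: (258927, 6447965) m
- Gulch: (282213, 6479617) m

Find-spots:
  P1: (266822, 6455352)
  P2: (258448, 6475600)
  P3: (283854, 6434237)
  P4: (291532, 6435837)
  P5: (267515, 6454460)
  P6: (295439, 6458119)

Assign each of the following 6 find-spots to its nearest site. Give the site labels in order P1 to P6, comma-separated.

P1 → Ford (d²=14780320.00)
P2 → Ford (d²=416357780.00)
P3 → Ridge (d²=122374954.00)
P4 → Ridge (d²=136643026.00)
P5 → Ford (d²=21996945.00)
P6 → Basin (d²=151426354.00)

Ford, Ford, Ridge, Ridge, Ford, Basin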